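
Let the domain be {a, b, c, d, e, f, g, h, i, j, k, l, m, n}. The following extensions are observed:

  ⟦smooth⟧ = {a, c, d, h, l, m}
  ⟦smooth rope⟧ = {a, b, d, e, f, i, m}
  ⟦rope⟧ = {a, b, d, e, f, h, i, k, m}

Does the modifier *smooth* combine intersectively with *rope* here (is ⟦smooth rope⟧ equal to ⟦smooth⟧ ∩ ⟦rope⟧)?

no

⟦smooth⟧ ∩ ⟦rope⟧ = {a, c, d, h, l, m} ∩ {a, b, d, e, f, h, i, k, m} = {a, d, h, m}
Observed ⟦smooth rope⟧ = {a, b, d, e, f, i, m}.
These differ, so the modifier is not intersective in this model.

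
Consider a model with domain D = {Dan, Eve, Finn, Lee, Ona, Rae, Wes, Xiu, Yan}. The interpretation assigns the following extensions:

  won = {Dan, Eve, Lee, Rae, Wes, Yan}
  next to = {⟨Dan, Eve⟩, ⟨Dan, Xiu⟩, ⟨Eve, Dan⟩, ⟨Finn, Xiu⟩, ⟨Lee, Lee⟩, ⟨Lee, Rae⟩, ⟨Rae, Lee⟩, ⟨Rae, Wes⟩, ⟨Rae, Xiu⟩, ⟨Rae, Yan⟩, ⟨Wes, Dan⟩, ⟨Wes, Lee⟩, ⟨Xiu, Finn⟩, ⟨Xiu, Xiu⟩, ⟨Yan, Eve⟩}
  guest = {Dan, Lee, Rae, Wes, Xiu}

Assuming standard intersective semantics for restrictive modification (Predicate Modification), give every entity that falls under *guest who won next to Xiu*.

⟦who won⟧ = ⟦won⟧ = {Dan, Eve, Lee, Rae, Wes, Yan}
⟦next to Xiu⟧ = {x : ⟨x, Xiu⟩ ∈ ⟦next to⟧} = {Dan, Finn, Rae, Xiu}
⟦guest⟧ = {Dan, Lee, Rae, Wes, Xiu}
… ∩ ⟦who won⟧ = {Dan, Lee, Rae, Wes, Xiu} ∩ {Dan, Eve, Lee, Rae, Wes, Yan} = {Dan, Lee, Rae, Wes}
… ∩ ⟦next to Xiu⟧ = {Dan, Lee, Rae, Wes} ∩ {Dan, Finn, Rae, Xiu} = {Dan, Rae}
So ⟦guest who won next to Xiu⟧ = {Dan, Rae}.

{Dan, Rae}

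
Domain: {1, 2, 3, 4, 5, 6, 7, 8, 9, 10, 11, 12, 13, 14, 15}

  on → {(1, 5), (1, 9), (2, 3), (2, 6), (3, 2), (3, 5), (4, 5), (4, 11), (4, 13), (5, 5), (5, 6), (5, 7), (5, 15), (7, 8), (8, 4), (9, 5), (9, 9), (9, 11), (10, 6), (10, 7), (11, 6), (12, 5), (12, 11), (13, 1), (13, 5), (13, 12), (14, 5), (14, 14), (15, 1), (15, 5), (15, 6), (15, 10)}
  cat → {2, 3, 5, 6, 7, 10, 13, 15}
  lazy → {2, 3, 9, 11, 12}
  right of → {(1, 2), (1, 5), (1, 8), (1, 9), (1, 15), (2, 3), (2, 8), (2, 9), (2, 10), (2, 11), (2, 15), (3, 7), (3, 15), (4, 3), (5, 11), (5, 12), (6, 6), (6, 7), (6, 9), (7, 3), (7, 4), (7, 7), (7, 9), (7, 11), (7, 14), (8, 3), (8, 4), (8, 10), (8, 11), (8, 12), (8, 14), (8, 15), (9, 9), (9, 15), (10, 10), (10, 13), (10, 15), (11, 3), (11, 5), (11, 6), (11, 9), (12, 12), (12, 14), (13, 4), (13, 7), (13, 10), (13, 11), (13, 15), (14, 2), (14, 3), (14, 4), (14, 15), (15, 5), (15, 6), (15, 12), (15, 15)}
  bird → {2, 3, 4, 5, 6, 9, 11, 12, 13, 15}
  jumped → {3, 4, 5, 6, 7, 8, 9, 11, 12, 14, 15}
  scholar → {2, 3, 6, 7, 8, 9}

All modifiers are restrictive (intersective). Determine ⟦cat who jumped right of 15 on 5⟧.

{3, 15}

⟦who jumped⟧ = ⟦jumped⟧ = {3, 4, 5, 6, 7, 8, 9, 11, 12, 14, 15}
⟦right of 15⟧ = {x : ⟨x, 15⟩ ∈ ⟦right of⟧} = {1, 2, 3, 8, 9, 10, 13, 14, 15}
⟦on 5⟧ = {x : ⟨x, 5⟩ ∈ ⟦on⟧} = {1, 3, 4, 5, 9, 12, 13, 14, 15}
⟦cat⟧ = {2, 3, 5, 6, 7, 10, 13, 15}
… ∩ ⟦who jumped⟧ = {2, 3, 5, 6, 7, 10, 13, 15} ∩ {3, 4, 5, 6, 7, 8, 9, 11, 12, 14, 15} = {3, 5, 6, 7, 15}
… ∩ ⟦right of 15⟧ = {3, 5, 6, 7, 15} ∩ {1, 2, 3, 8, 9, 10, 13, 14, 15} = {3, 15}
… ∩ ⟦on 5⟧ = {3, 15} ∩ {1, 3, 4, 5, 9, 12, 13, 14, 15} = {3, 15}
So ⟦cat who jumped right of 15 on 5⟧ = {3, 15}.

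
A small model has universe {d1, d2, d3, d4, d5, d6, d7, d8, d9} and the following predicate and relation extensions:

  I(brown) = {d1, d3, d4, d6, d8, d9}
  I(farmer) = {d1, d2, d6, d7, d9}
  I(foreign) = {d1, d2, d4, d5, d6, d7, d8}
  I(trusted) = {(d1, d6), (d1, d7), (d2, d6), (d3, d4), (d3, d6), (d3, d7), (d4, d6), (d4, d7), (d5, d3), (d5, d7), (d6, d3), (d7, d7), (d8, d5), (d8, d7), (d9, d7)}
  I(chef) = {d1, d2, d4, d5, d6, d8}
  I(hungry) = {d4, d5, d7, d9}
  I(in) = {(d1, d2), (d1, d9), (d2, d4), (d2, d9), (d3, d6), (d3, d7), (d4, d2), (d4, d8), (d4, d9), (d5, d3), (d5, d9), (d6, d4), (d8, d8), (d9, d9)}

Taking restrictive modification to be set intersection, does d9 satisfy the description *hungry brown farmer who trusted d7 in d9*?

yes

⟦who trusted d7⟧ = {x : ⟨x, d7⟩ ∈ ⟦trusted⟧} = {d1, d3, d4, d5, d7, d8, d9}
⟦in d9⟧ = {x : ⟨x, d9⟩ ∈ ⟦in⟧} = {d1, d2, d4, d5, d9}
⟦farmer⟧ = {d1, d2, d6, d7, d9}
… ∩ ⟦who trusted d7⟧ = {d1, d2, d6, d7, d9} ∩ {d1, d3, d4, d5, d7, d8, d9} = {d1, d7, d9}
… ∩ ⟦in d9⟧ = {d1, d7, d9} ∩ {d1, d2, d4, d5, d9} = {d1, d9}
… ∩ ⟦hungry⟧ = {d1, d9} ∩ {d4, d5, d7, d9} = {d9}
… ∩ ⟦brown⟧ = {d9} ∩ {d1, d3, d4, d6, d8, d9} = {d9}
⟦hungry brown farmer who trusted d7 in d9⟧ = {d9}; d9 ∈ this set.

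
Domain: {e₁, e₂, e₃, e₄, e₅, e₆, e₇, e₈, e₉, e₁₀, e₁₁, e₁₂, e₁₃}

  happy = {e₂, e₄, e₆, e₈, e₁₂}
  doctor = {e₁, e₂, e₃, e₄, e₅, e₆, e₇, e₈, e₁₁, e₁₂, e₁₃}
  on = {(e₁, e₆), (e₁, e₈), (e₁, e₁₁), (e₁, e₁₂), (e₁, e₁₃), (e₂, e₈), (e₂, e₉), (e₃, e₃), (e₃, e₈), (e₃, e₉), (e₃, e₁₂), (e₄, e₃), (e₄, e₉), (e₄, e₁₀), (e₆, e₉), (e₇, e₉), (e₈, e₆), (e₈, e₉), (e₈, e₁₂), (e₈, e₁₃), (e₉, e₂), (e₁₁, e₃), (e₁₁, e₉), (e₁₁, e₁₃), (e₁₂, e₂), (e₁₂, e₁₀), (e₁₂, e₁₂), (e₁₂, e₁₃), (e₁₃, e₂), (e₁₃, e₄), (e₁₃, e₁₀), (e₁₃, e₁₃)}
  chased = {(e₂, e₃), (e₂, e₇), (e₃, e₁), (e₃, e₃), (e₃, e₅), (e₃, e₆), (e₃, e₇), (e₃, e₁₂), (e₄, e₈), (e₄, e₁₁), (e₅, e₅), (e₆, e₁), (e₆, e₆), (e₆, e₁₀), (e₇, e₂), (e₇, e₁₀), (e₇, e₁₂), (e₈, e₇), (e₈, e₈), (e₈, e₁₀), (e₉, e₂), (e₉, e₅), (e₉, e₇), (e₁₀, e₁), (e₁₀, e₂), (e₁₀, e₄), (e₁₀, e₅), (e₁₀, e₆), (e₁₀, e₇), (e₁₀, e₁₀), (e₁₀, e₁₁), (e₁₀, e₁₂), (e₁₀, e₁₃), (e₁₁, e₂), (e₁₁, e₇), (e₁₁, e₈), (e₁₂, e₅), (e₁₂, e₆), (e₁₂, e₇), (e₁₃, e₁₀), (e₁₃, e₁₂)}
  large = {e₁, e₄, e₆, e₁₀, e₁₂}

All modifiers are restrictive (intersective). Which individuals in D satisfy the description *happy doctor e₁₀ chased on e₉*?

⟦e₁₀ chased⟧ = {x : ⟨e₁₀, x⟩ ∈ ⟦chased⟧} = {e₁, e₂, e₄, e₅, e₆, e₇, e₁₀, e₁₁, e₁₂, e₁₃}
⟦on e₉⟧ = {x : ⟨x, e₉⟩ ∈ ⟦on⟧} = {e₂, e₃, e₄, e₆, e₇, e₈, e₁₁}
⟦doctor⟧ = {e₁, e₂, e₃, e₄, e₅, e₆, e₇, e₈, e₁₁, e₁₂, e₁₃}
… ∩ ⟦e₁₀ chased⟧ = {e₁, e₂, e₃, e₄, e₅, e₆, e₇, e₈, e₁₁, e₁₂, e₁₃} ∩ {e₁, e₂, e₄, e₅, e₆, e₇, e₁₀, e₁₁, e₁₂, e₁₃} = {e₁, e₂, e₄, e₅, e₆, e₇, e₁₁, e₁₂, e₁₃}
… ∩ ⟦on e₉⟧ = {e₁, e₂, e₄, e₅, e₆, e₇, e₁₁, e₁₂, e₁₃} ∩ {e₂, e₃, e₄, e₆, e₇, e₈, e₁₁} = {e₂, e₄, e₆, e₇, e₁₁}
… ∩ ⟦happy⟧ = {e₂, e₄, e₆, e₇, e₁₁} ∩ {e₂, e₄, e₆, e₈, e₁₂} = {e₂, e₄, e₆}
So ⟦happy doctor e₁₀ chased on e₉⟧ = {e₂, e₄, e₆}.

{e₂, e₄, e₆}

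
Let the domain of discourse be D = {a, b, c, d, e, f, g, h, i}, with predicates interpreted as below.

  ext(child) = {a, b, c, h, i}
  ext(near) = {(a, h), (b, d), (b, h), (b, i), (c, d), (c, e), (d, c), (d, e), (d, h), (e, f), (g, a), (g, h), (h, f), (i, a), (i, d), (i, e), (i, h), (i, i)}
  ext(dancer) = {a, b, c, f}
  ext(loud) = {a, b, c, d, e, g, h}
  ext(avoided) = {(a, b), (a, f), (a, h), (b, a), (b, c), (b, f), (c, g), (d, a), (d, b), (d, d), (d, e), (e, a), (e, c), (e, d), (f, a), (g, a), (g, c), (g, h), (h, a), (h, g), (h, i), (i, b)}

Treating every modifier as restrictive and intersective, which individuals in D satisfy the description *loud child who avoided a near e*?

⟦who avoided a⟧ = {x : ⟨x, a⟩ ∈ ⟦avoided⟧} = {b, d, e, f, g, h}
⟦near e⟧ = {x : ⟨x, e⟩ ∈ ⟦near⟧} = {c, d, i}
⟦child⟧ = {a, b, c, h, i}
… ∩ ⟦who avoided a⟧ = {a, b, c, h, i} ∩ {b, d, e, f, g, h} = {b, h}
… ∩ ⟦near e⟧ = {b, h} ∩ {c, d, i} = ∅
… ∩ ⟦loud⟧ = ∅ ∩ {a, b, c, d, e, g, h} = ∅
So ⟦loud child who avoided a near e⟧ = { }.

{ }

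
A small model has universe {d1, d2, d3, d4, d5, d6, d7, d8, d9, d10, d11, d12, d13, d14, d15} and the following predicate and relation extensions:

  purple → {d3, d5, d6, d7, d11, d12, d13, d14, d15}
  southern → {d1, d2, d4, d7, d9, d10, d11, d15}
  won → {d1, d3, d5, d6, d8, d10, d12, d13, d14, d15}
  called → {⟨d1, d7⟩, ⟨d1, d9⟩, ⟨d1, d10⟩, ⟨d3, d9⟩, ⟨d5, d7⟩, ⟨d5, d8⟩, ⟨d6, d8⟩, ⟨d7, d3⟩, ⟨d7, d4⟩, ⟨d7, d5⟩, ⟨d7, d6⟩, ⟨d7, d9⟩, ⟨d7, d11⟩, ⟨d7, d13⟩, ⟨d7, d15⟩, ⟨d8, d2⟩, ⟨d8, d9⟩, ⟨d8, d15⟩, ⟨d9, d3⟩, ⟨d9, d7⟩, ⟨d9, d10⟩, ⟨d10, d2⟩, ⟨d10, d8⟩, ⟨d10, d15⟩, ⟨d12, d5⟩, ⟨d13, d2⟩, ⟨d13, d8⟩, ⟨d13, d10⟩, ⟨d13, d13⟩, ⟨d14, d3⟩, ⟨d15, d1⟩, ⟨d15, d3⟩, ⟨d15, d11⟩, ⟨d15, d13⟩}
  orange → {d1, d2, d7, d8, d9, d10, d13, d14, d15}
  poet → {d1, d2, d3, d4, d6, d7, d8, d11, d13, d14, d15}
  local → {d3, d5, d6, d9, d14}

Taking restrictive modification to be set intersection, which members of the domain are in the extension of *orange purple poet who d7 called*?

{d13, d15}

⟦who d7 called⟧ = {x : ⟨d7, x⟩ ∈ ⟦called⟧} = {d3, d4, d5, d6, d9, d11, d13, d15}
⟦poet⟧ = {d1, d2, d3, d4, d6, d7, d8, d11, d13, d14, d15}
… ∩ ⟦who d7 called⟧ = {d1, d2, d3, d4, d6, d7, d8, d11, d13, d14, d15} ∩ {d3, d4, d5, d6, d9, d11, d13, d15} = {d3, d4, d6, d11, d13, d15}
… ∩ ⟦orange⟧ = {d3, d4, d6, d11, d13, d15} ∩ {d1, d2, d7, d8, d9, d10, d13, d14, d15} = {d13, d15}
… ∩ ⟦purple⟧ = {d13, d15} ∩ {d3, d5, d6, d7, d11, d12, d13, d14, d15} = {d13, d15}
So ⟦orange purple poet who d7 called⟧ = {d13, d15}.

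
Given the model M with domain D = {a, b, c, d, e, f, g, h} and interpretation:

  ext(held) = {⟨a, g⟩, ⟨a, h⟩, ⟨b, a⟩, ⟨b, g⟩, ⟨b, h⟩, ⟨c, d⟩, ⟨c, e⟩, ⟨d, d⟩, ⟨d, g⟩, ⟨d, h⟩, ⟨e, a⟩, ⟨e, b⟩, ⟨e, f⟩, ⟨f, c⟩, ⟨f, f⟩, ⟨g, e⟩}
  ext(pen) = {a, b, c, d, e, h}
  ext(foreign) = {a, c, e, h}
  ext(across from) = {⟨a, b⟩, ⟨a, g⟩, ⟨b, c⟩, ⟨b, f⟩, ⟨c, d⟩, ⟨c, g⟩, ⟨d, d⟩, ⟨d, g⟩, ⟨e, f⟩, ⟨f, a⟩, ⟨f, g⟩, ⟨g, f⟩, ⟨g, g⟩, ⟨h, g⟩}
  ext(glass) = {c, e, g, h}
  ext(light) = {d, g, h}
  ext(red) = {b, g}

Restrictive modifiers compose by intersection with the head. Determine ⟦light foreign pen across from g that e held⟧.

⟦across from g⟧ = {x : ⟨x, g⟩ ∈ ⟦across from⟧} = {a, c, d, f, g, h}
⟦that e held⟧ = {x : ⟨e, x⟩ ∈ ⟦held⟧} = {a, b, f}
⟦pen⟧ = {a, b, c, d, e, h}
… ∩ ⟦across from g⟧ = {a, b, c, d, e, h} ∩ {a, c, d, f, g, h} = {a, c, d, h}
… ∩ ⟦that e held⟧ = {a, c, d, h} ∩ {a, b, f} = {a}
… ∩ ⟦light⟧ = {a} ∩ {d, g, h} = ∅
… ∩ ⟦foreign⟧ = ∅ ∩ {a, c, e, h} = ∅
So ⟦light foreign pen across from g that e held⟧ = {}.

{}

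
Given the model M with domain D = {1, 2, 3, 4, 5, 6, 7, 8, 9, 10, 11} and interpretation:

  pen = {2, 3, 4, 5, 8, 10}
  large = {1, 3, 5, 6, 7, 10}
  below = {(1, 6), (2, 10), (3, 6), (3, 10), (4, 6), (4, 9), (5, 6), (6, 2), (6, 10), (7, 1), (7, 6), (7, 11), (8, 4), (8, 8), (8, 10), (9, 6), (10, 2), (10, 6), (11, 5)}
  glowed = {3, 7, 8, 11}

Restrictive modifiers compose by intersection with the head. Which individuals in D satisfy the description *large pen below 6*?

⟦below 6⟧ = {x : ⟨x, 6⟩ ∈ ⟦below⟧} = {1, 3, 4, 5, 7, 9, 10}
⟦pen⟧ = {2, 3, 4, 5, 8, 10}
… ∩ ⟦below 6⟧ = {2, 3, 4, 5, 8, 10} ∩ {1, 3, 4, 5, 7, 9, 10} = {3, 4, 5, 10}
… ∩ ⟦large⟧ = {3, 4, 5, 10} ∩ {1, 3, 5, 6, 7, 10} = {3, 5, 10}
So ⟦large pen below 6⟧ = {3, 5, 10}.

{3, 5, 10}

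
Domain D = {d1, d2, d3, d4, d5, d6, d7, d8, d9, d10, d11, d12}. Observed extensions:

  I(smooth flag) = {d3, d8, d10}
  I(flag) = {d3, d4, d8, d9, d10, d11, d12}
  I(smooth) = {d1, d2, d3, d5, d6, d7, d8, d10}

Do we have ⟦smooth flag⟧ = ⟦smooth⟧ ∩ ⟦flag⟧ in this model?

yes

⟦smooth⟧ ∩ ⟦flag⟧ = {d1, d2, d3, d5, d6, d7, d8, d10} ∩ {d3, d4, d8, d9, d10, d11, d12} = {d3, d8, d10}
Observed ⟦smooth flag⟧ = {d3, d8, d10}.
These coincide, so the modifier is intersective here.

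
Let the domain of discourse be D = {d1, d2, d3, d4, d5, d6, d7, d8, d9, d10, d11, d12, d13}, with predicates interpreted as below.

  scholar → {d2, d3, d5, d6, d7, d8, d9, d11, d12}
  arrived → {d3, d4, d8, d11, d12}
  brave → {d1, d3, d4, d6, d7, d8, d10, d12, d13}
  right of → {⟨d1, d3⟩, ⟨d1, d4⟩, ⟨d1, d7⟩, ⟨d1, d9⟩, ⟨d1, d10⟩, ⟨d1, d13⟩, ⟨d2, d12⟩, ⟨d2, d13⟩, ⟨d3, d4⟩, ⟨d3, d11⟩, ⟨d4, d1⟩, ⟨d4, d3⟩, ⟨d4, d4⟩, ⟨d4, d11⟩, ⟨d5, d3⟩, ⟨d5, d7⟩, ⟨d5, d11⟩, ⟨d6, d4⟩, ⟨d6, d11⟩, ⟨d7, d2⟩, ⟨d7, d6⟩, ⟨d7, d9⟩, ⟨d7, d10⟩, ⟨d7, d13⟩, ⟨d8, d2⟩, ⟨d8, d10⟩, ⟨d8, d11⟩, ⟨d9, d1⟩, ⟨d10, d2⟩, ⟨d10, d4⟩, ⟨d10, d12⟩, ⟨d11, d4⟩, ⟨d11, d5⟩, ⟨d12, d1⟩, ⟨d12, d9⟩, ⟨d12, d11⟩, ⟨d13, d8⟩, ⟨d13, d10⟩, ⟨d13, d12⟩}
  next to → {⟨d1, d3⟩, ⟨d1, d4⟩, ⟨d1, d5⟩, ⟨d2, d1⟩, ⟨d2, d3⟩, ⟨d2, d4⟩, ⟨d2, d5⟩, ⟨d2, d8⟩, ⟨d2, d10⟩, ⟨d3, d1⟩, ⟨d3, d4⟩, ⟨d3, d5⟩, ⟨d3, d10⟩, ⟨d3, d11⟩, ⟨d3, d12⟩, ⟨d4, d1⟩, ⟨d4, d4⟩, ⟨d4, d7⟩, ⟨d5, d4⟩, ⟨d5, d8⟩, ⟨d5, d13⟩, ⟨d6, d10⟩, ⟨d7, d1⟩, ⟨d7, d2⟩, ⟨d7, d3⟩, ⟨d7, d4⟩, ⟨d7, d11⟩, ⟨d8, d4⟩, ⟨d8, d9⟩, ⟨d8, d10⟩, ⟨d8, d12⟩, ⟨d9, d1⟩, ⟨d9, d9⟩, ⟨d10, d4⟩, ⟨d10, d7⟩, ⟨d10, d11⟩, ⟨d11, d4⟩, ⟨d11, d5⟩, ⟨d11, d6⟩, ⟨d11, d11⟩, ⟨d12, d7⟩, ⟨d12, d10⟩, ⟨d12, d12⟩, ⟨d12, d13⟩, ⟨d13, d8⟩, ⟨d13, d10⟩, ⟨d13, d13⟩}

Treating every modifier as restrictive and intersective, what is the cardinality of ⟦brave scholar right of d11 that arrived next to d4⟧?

⟦right of d11⟧ = {x : ⟨x, d11⟩ ∈ ⟦right of⟧} = {d3, d4, d5, d6, d8, d12}
⟦that arrived⟧ = ⟦arrived⟧ = {d3, d4, d8, d11, d12}
⟦next to d4⟧ = {x : ⟨x, d4⟩ ∈ ⟦next to⟧} = {d1, d2, d3, d4, d5, d7, d8, d10, d11}
⟦scholar⟧ = {d2, d3, d5, d6, d7, d8, d9, d11, d12}
… ∩ ⟦right of d11⟧ = {d2, d3, d5, d6, d7, d8, d9, d11, d12} ∩ {d3, d4, d5, d6, d8, d12} = {d3, d5, d6, d8, d12}
… ∩ ⟦that arrived⟧ = {d3, d5, d6, d8, d12} ∩ {d3, d4, d8, d11, d12} = {d3, d8, d12}
… ∩ ⟦next to d4⟧ = {d3, d8, d12} ∩ {d1, d2, d3, d4, d5, d7, d8, d10, d11} = {d3, d8}
… ∩ ⟦brave⟧ = {d3, d8} ∩ {d1, d3, d4, d6, d7, d8, d10, d12, d13} = {d3, d8}
⟦brave scholar right of d11 that arrived next to d4⟧ = {d3, d8}, so the cardinality is 2.

2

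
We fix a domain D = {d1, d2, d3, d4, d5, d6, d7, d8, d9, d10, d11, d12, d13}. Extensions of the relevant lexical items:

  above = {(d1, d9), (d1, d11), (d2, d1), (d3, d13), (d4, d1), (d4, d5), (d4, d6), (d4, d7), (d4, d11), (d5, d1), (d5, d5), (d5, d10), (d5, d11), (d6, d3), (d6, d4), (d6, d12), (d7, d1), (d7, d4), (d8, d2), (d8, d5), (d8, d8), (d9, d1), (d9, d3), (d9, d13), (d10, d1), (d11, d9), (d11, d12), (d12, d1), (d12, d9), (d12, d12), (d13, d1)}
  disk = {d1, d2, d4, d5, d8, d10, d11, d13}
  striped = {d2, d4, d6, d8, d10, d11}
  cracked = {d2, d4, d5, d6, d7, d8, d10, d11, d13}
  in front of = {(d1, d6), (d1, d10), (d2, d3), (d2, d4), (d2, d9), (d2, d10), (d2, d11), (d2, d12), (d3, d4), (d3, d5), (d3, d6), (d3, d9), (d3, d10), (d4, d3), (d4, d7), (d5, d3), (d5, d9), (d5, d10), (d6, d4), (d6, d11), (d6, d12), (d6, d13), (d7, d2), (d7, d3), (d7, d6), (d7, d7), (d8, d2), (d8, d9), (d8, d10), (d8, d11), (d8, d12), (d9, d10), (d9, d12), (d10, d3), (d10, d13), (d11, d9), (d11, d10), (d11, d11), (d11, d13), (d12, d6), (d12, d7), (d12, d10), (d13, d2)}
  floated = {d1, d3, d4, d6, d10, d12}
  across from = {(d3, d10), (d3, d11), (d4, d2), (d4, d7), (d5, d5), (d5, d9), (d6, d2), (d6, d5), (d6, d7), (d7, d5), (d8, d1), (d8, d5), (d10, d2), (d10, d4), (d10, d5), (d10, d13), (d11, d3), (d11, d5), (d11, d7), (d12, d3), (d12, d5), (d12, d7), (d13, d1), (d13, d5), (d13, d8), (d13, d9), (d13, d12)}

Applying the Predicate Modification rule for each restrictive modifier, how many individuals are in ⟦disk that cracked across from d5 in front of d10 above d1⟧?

1

⟦that cracked⟧ = ⟦cracked⟧ = {d2, d4, d5, d6, d7, d8, d10, d11, d13}
⟦across from d5⟧ = {x : ⟨x, d5⟩ ∈ ⟦across from⟧} = {d5, d6, d7, d8, d10, d11, d12, d13}
⟦in front of d10⟧ = {x : ⟨x, d10⟩ ∈ ⟦in front of⟧} = {d1, d2, d3, d5, d8, d9, d11, d12}
⟦above d1⟧ = {x : ⟨x, d1⟩ ∈ ⟦above⟧} = {d2, d4, d5, d7, d9, d10, d12, d13}
⟦disk⟧ = {d1, d2, d4, d5, d8, d10, d11, d13}
… ∩ ⟦that cracked⟧ = {d1, d2, d4, d5, d8, d10, d11, d13} ∩ {d2, d4, d5, d6, d7, d8, d10, d11, d13} = {d2, d4, d5, d8, d10, d11, d13}
… ∩ ⟦across from d5⟧ = {d2, d4, d5, d8, d10, d11, d13} ∩ {d5, d6, d7, d8, d10, d11, d12, d13} = {d5, d8, d10, d11, d13}
… ∩ ⟦in front of d10⟧ = {d5, d8, d10, d11, d13} ∩ {d1, d2, d3, d5, d8, d9, d11, d12} = {d5, d8, d11}
… ∩ ⟦above d1⟧ = {d5, d8, d11} ∩ {d2, d4, d5, d7, d9, d10, d12, d13} = {d5}
⟦disk that cracked across from d5 in front of d10 above d1⟧ = {d5}, so the cardinality is 1.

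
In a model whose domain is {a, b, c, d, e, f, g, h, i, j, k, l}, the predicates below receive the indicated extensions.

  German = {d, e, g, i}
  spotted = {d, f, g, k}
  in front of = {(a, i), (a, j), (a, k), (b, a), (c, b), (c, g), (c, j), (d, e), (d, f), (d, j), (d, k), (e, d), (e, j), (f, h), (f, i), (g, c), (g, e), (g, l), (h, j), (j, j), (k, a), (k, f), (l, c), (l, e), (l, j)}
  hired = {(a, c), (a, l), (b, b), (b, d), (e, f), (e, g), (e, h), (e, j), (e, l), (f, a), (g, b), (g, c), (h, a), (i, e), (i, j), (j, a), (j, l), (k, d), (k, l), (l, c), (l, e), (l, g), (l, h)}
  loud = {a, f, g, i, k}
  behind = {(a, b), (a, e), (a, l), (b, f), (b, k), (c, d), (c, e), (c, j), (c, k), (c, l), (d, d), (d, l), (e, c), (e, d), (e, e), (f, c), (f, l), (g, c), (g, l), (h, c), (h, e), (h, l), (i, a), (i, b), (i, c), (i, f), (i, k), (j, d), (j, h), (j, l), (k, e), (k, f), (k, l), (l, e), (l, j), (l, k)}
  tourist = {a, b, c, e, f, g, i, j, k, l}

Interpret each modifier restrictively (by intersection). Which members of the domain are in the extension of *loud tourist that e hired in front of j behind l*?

{ }

⟦that e hired⟧ = {x : ⟨e, x⟩ ∈ ⟦hired⟧} = {f, g, h, j, l}
⟦in front of j⟧ = {x : ⟨x, j⟩ ∈ ⟦in front of⟧} = {a, c, d, e, h, j, l}
⟦behind l⟧ = {x : ⟨x, l⟩ ∈ ⟦behind⟧} = {a, c, d, f, g, h, j, k}
⟦tourist⟧ = {a, b, c, e, f, g, i, j, k, l}
… ∩ ⟦that e hired⟧ = {a, b, c, e, f, g, i, j, k, l} ∩ {f, g, h, j, l} = {f, g, j, l}
… ∩ ⟦in front of j⟧ = {f, g, j, l} ∩ {a, c, d, e, h, j, l} = {j, l}
… ∩ ⟦behind l⟧ = {j, l} ∩ {a, c, d, f, g, h, j, k} = {j}
… ∩ ⟦loud⟧ = {j} ∩ {a, f, g, i, k} = ∅
So ⟦loud tourist that e hired in front of j behind l⟧ = { }.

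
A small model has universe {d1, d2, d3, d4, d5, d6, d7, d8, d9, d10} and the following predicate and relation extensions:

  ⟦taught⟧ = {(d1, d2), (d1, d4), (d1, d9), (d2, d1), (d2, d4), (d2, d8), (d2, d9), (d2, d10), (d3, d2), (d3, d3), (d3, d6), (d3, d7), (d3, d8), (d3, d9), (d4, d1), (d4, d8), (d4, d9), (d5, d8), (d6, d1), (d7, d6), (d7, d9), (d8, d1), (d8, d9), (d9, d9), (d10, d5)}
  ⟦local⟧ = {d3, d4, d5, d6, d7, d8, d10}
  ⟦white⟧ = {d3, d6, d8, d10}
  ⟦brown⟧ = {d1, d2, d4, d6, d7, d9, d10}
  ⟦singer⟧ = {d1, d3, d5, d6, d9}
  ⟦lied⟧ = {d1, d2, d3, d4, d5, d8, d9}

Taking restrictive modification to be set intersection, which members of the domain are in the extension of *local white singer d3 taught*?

⟦d3 taught⟧ = {x : ⟨d3, x⟩ ∈ ⟦taught⟧} = {d2, d3, d6, d7, d8, d9}
⟦singer⟧ = {d1, d3, d5, d6, d9}
… ∩ ⟦d3 taught⟧ = {d1, d3, d5, d6, d9} ∩ {d2, d3, d6, d7, d8, d9} = {d3, d6, d9}
… ∩ ⟦local⟧ = {d3, d6, d9} ∩ {d3, d4, d5, d6, d7, d8, d10} = {d3, d6}
… ∩ ⟦white⟧ = {d3, d6} ∩ {d3, d6, d8, d10} = {d3, d6}
So ⟦local white singer d3 taught⟧ = {d3, d6}.

{d3, d6}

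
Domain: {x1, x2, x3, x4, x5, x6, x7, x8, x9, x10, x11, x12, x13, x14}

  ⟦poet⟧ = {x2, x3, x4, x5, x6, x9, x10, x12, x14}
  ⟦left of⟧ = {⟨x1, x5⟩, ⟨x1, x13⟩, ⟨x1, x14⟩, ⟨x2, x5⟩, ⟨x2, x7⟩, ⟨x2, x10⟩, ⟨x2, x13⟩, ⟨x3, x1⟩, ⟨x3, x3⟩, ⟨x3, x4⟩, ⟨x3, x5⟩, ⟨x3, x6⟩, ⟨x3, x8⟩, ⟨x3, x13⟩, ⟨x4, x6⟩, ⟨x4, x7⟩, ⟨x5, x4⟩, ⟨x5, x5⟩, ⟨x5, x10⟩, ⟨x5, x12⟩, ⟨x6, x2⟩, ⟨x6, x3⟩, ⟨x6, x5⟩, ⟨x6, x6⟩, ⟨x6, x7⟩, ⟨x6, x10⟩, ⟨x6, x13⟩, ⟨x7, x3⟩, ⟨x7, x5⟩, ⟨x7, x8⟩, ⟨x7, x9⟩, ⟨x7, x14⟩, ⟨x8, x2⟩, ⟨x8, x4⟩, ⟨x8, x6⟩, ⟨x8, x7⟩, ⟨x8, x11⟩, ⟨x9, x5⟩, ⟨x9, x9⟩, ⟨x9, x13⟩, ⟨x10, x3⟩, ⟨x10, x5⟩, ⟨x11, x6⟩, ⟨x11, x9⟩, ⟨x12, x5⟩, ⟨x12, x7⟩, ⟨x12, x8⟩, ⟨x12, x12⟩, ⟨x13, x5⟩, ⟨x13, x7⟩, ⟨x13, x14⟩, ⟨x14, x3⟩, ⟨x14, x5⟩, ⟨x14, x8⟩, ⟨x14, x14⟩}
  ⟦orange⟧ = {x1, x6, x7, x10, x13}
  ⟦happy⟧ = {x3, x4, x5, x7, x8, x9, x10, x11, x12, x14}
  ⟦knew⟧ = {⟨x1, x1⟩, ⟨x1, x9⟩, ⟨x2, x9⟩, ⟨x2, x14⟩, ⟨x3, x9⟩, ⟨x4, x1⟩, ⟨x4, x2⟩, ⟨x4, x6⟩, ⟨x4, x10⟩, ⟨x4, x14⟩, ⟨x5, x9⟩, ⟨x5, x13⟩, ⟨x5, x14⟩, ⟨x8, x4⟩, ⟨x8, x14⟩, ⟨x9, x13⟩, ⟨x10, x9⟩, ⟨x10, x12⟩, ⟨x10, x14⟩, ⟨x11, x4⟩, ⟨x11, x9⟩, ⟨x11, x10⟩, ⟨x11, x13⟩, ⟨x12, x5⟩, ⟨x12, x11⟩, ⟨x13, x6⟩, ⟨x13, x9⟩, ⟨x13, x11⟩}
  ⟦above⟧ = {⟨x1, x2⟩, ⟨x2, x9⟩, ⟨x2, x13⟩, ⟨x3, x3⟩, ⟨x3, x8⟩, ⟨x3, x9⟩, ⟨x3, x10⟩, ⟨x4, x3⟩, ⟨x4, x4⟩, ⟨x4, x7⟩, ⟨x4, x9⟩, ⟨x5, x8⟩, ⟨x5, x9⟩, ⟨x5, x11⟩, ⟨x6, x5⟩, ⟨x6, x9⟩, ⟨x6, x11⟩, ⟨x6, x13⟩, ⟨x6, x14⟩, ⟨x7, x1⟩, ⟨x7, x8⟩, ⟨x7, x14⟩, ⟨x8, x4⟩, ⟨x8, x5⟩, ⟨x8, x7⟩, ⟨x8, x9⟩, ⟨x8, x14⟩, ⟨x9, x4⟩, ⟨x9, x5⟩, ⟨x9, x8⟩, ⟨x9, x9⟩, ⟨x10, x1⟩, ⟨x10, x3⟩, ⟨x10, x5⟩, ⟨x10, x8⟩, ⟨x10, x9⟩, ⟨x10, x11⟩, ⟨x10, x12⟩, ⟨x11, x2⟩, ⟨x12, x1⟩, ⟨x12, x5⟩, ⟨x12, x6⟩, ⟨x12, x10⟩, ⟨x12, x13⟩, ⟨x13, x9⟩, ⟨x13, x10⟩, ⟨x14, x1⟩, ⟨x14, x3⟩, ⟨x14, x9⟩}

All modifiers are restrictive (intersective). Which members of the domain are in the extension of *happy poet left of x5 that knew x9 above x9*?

{x3, x5, x10}

⟦left of x5⟧ = {x : ⟨x, x5⟩ ∈ ⟦left of⟧} = {x1, x2, x3, x5, x6, x7, x9, x10, x12, x13, x14}
⟦that knew x9⟧ = {x : ⟨x, x9⟩ ∈ ⟦knew⟧} = {x1, x2, x3, x5, x10, x11, x13}
⟦above x9⟧ = {x : ⟨x, x9⟩ ∈ ⟦above⟧} = {x2, x3, x4, x5, x6, x8, x9, x10, x13, x14}
⟦poet⟧ = {x2, x3, x4, x5, x6, x9, x10, x12, x14}
… ∩ ⟦left of x5⟧ = {x2, x3, x4, x5, x6, x9, x10, x12, x14} ∩ {x1, x2, x3, x5, x6, x7, x9, x10, x12, x13, x14} = {x2, x3, x5, x6, x9, x10, x12, x14}
… ∩ ⟦that knew x9⟧ = {x2, x3, x5, x6, x9, x10, x12, x14} ∩ {x1, x2, x3, x5, x10, x11, x13} = {x2, x3, x5, x10}
… ∩ ⟦above x9⟧ = {x2, x3, x5, x10} ∩ {x2, x3, x4, x5, x6, x8, x9, x10, x13, x14} = {x2, x3, x5, x10}
… ∩ ⟦happy⟧ = {x2, x3, x5, x10} ∩ {x3, x4, x5, x7, x8, x9, x10, x11, x12, x14} = {x3, x5, x10}
So ⟦happy poet left of x5 that knew x9 above x9⟧ = {x3, x5, x10}.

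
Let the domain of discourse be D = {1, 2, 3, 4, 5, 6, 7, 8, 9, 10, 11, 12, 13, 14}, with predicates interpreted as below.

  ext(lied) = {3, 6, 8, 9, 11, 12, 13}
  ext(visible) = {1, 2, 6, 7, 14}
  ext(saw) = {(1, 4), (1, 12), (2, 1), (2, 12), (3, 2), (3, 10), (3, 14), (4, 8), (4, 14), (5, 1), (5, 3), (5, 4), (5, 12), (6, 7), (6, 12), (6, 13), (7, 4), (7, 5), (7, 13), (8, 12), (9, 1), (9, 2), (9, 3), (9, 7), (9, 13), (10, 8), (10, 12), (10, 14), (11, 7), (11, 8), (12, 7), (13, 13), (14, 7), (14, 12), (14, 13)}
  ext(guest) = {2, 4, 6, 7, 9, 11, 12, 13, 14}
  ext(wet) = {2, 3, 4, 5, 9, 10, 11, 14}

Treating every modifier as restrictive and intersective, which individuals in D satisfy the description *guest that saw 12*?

⟦that saw 12⟧ = {x : ⟨x, 12⟩ ∈ ⟦saw⟧} = {1, 2, 5, 6, 8, 10, 14}
⟦guest⟧ = {2, 4, 6, 7, 9, 11, 12, 13, 14}
… ∩ ⟦that saw 12⟧ = {2, 4, 6, 7, 9, 11, 12, 13, 14} ∩ {1, 2, 5, 6, 8, 10, 14} = {2, 6, 14}
So ⟦guest that saw 12⟧ = {2, 6, 14}.

{2, 6, 14}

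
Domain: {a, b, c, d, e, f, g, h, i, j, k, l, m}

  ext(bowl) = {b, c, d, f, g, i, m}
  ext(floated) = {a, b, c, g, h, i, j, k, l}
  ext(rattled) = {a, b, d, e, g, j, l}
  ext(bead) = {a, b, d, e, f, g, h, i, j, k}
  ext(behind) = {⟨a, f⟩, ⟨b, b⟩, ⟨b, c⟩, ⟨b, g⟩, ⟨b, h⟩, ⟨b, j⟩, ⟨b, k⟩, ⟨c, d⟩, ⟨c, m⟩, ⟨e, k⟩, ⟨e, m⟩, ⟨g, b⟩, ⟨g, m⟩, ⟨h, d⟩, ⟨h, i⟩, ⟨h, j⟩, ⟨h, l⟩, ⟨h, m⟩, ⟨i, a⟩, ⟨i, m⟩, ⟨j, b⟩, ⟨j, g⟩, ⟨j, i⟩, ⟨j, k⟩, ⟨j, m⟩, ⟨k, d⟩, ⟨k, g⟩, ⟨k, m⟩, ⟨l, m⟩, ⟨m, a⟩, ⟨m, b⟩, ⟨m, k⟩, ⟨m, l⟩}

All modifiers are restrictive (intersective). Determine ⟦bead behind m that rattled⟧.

⟦behind m⟧ = {x : ⟨x, m⟩ ∈ ⟦behind⟧} = {c, e, g, h, i, j, k, l}
⟦that rattled⟧ = ⟦rattled⟧ = {a, b, d, e, g, j, l}
⟦bead⟧ = {a, b, d, e, f, g, h, i, j, k}
… ∩ ⟦behind m⟧ = {a, b, d, e, f, g, h, i, j, k} ∩ {c, e, g, h, i, j, k, l} = {e, g, h, i, j, k}
… ∩ ⟦that rattled⟧ = {e, g, h, i, j, k} ∩ {a, b, d, e, g, j, l} = {e, g, j}
So ⟦bead behind m that rattled⟧ = {e, g, j}.

{e, g, j}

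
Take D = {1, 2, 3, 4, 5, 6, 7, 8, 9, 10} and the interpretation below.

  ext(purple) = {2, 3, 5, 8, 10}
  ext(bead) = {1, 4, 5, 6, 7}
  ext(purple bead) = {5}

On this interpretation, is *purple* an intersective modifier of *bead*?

⟦purple⟧ ∩ ⟦bead⟧ = {2, 3, 5, 8, 10} ∩ {1, 4, 5, 6, 7} = {5}
Observed ⟦purple bead⟧ = {5}.
These coincide, so the modifier is intersective here.

yes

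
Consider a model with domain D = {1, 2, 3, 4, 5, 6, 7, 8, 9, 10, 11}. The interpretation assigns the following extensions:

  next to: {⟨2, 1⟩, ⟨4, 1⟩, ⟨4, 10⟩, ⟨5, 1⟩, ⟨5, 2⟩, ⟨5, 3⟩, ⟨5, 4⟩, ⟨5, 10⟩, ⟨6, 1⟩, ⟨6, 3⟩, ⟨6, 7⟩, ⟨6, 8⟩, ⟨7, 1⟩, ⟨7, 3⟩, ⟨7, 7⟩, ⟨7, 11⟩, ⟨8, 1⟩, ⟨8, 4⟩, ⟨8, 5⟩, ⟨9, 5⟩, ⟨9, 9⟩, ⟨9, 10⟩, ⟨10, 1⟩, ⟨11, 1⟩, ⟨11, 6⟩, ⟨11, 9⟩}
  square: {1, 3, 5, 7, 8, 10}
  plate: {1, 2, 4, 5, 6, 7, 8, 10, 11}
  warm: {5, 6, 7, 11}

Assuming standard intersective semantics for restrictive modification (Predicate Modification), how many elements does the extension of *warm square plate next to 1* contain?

⟦next to 1⟧ = {x : ⟨x, 1⟩ ∈ ⟦next to⟧} = {2, 4, 5, 6, 7, 8, 10, 11}
⟦plate⟧ = {1, 2, 4, 5, 6, 7, 8, 10, 11}
… ∩ ⟦next to 1⟧ = {1, 2, 4, 5, 6, 7, 8, 10, 11} ∩ {2, 4, 5, 6, 7, 8, 10, 11} = {2, 4, 5, 6, 7, 8, 10, 11}
… ∩ ⟦warm⟧ = {2, 4, 5, 6, 7, 8, 10, 11} ∩ {5, 6, 7, 11} = {5, 6, 7, 11}
… ∩ ⟦square⟧ = {5, 6, 7, 11} ∩ {1, 3, 5, 7, 8, 10} = {5, 7}
⟦warm square plate next to 1⟧ = {5, 7}, so the cardinality is 2.

2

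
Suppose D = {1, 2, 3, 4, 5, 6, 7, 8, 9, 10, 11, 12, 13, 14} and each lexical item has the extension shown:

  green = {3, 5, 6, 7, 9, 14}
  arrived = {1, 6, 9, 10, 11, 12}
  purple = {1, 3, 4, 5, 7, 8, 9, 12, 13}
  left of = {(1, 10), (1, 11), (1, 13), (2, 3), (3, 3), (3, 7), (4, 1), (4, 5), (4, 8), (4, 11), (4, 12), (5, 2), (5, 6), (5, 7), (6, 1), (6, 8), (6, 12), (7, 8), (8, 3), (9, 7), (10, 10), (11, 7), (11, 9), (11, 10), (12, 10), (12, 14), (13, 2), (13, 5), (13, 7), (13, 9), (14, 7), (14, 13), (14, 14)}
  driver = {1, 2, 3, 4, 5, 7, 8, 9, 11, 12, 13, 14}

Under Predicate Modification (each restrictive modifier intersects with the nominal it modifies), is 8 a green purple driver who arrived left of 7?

⟦who arrived⟧ = ⟦arrived⟧ = {1, 6, 9, 10, 11, 12}
⟦left of 7⟧ = {x : ⟨x, 7⟩ ∈ ⟦left of⟧} = {3, 5, 9, 11, 13, 14}
⟦driver⟧ = {1, 2, 3, 4, 5, 7, 8, 9, 11, 12, 13, 14}
… ∩ ⟦who arrived⟧ = {1, 2, 3, 4, 5, 7, 8, 9, 11, 12, 13, 14} ∩ {1, 6, 9, 10, 11, 12} = {1, 9, 11, 12}
… ∩ ⟦left of 7⟧ = {1, 9, 11, 12} ∩ {3, 5, 9, 11, 13, 14} = {9, 11}
… ∩ ⟦green⟧ = {9, 11} ∩ {3, 5, 6, 7, 9, 14} = {9}
… ∩ ⟦purple⟧ = {9} ∩ {1, 3, 4, 5, 7, 8, 9, 12, 13} = {9}
⟦green purple driver who arrived left of 7⟧ = {9}; 8 ∉ this set.

no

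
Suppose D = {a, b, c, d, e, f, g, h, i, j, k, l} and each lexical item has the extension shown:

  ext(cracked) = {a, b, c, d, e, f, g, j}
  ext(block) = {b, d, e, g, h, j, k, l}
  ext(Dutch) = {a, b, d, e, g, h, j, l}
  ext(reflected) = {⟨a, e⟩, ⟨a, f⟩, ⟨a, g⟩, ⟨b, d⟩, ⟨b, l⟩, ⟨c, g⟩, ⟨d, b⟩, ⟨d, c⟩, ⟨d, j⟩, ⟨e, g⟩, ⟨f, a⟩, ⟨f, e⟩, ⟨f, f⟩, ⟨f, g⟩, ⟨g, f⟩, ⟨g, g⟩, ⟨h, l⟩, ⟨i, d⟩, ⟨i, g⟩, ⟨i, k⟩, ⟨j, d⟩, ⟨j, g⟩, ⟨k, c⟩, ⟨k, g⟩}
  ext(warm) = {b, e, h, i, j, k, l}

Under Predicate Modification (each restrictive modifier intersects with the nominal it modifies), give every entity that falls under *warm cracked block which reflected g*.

⟦which reflected g⟧ = {x : ⟨x, g⟩ ∈ ⟦reflected⟧} = {a, c, e, f, g, i, j, k}
⟦block⟧ = {b, d, e, g, h, j, k, l}
… ∩ ⟦which reflected g⟧ = {b, d, e, g, h, j, k, l} ∩ {a, c, e, f, g, i, j, k} = {e, g, j, k}
… ∩ ⟦warm⟧ = {e, g, j, k} ∩ {b, e, h, i, j, k, l} = {e, j, k}
… ∩ ⟦cracked⟧ = {e, j, k} ∩ {a, b, c, d, e, f, g, j} = {e, j}
So ⟦warm cracked block which reflected g⟧ = {e, j}.

{e, j}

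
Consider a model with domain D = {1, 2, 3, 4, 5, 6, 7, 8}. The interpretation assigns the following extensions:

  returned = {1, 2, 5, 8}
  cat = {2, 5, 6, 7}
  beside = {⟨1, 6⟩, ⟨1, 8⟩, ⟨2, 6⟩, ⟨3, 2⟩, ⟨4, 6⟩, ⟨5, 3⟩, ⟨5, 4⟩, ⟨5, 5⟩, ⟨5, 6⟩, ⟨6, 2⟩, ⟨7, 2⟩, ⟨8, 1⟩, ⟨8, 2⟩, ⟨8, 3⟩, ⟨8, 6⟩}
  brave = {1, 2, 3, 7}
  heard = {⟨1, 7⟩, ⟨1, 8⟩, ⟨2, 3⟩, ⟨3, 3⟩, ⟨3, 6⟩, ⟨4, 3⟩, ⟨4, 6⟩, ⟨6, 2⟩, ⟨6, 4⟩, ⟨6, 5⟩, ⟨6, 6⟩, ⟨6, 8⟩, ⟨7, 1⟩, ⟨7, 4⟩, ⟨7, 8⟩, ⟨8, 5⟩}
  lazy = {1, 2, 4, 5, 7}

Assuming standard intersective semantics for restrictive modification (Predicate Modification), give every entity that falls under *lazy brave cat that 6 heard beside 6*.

⟦that 6 heard⟧ = {x : ⟨6, x⟩ ∈ ⟦heard⟧} = {2, 4, 5, 6, 8}
⟦beside 6⟧ = {x : ⟨x, 6⟩ ∈ ⟦beside⟧} = {1, 2, 4, 5, 8}
⟦cat⟧ = {2, 5, 6, 7}
… ∩ ⟦that 6 heard⟧ = {2, 5, 6, 7} ∩ {2, 4, 5, 6, 8} = {2, 5, 6}
… ∩ ⟦beside 6⟧ = {2, 5, 6} ∩ {1, 2, 4, 5, 8} = {2, 5}
… ∩ ⟦lazy⟧ = {2, 5} ∩ {1, 2, 4, 5, 7} = {2, 5}
… ∩ ⟦brave⟧ = {2, 5} ∩ {1, 2, 3, 7} = {2}
So ⟦lazy brave cat that 6 heard beside 6⟧ = {2}.

{2}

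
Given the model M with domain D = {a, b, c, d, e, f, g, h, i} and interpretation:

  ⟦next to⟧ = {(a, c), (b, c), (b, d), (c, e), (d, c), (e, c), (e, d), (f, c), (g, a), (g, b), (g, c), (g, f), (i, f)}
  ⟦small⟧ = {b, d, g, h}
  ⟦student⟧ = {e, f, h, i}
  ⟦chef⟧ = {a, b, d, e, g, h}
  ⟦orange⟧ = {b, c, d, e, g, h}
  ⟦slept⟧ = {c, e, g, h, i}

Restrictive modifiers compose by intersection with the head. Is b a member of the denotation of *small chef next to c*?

yes

⟦next to c⟧ = {x : ⟨x, c⟩ ∈ ⟦next to⟧} = {a, b, d, e, f, g}
⟦chef⟧ = {a, b, d, e, g, h}
… ∩ ⟦next to c⟧ = {a, b, d, e, g, h} ∩ {a, b, d, e, f, g} = {a, b, d, e, g}
… ∩ ⟦small⟧ = {a, b, d, e, g} ∩ {b, d, g, h} = {b, d, g}
⟦small chef next to c⟧ = {b, d, g}; b ∈ this set.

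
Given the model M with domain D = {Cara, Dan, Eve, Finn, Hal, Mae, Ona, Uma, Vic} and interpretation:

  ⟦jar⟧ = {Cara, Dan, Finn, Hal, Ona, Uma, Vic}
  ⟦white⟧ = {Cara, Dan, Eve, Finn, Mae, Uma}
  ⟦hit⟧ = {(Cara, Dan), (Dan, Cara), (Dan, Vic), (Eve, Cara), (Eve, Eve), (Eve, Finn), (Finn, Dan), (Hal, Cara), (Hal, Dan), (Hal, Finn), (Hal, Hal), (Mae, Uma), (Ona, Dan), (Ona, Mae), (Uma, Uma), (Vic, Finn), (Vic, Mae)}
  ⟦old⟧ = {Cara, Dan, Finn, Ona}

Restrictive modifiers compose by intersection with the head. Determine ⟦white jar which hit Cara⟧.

⟦which hit Cara⟧ = {x : ⟨x, Cara⟩ ∈ ⟦hit⟧} = {Dan, Eve, Hal}
⟦jar⟧ = {Cara, Dan, Finn, Hal, Ona, Uma, Vic}
… ∩ ⟦which hit Cara⟧ = {Cara, Dan, Finn, Hal, Ona, Uma, Vic} ∩ {Dan, Eve, Hal} = {Dan, Hal}
… ∩ ⟦white⟧ = {Dan, Hal} ∩ {Cara, Dan, Eve, Finn, Mae, Uma} = {Dan}
So ⟦white jar which hit Cara⟧ = {Dan}.

{Dan}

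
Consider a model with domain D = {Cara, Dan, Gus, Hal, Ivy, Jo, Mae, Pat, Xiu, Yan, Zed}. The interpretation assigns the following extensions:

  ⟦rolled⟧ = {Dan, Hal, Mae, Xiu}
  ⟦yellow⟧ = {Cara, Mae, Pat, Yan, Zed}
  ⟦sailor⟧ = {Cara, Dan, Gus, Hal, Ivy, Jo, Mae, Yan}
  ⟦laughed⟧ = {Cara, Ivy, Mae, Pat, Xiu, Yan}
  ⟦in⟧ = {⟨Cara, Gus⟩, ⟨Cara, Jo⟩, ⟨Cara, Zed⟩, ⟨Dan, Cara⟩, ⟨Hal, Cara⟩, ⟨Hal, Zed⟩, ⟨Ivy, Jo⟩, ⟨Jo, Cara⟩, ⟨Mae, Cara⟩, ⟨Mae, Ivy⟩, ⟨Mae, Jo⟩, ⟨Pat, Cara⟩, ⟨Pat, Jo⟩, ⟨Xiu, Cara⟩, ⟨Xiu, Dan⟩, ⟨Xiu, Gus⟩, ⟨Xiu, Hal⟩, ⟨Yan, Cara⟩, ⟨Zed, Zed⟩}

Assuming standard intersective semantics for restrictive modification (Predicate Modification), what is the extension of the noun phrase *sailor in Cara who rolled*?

⟦in Cara⟧ = {x : ⟨x, Cara⟩ ∈ ⟦in⟧} = {Dan, Hal, Jo, Mae, Pat, Xiu, Yan}
⟦who rolled⟧ = ⟦rolled⟧ = {Dan, Hal, Mae, Xiu}
⟦sailor⟧ = {Cara, Dan, Gus, Hal, Ivy, Jo, Mae, Yan}
… ∩ ⟦in Cara⟧ = {Cara, Dan, Gus, Hal, Ivy, Jo, Mae, Yan} ∩ {Dan, Hal, Jo, Mae, Pat, Xiu, Yan} = {Dan, Hal, Jo, Mae, Yan}
… ∩ ⟦who rolled⟧ = {Dan, Hal, Jo, Mae, Yan} ∩ {Dan, Hal, Mae, Xiu} = {Dan, Hal, Mae}
So ⟦sailor in Cara who rolled⟧ = {Dan, Hal, Mae}.

{Dan, Hal, Mae}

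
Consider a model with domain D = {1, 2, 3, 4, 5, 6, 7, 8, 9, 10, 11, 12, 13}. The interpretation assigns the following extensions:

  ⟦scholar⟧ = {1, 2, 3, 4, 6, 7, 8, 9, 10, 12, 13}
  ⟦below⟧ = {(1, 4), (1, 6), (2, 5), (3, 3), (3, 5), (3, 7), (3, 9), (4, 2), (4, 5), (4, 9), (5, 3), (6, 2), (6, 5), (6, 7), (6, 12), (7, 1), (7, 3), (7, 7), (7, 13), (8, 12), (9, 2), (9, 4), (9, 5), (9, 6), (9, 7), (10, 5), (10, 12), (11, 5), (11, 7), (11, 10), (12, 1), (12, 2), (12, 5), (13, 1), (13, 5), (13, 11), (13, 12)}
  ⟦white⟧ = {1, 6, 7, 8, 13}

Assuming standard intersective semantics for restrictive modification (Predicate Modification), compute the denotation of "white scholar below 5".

{6, 13}

⟦below 5⟧ = {x : ⟨x, 5⟩ ∈ ⟦below⟧} = {2, 3, 4, 6, 9, 10, 11, 12, 13}
⟦scholar⟧ = {1, 2, 3, 4, 6, 7, 8, 9, 10, 12, 13}
… ∩ ⟦below 5⟧ = {1, 2, 3, 4, 6, 7, 8, 9, 10, 12, 13} ∩ {2, 3, 4, 6, 9, 10, 11, 12, 13} = {2, 3, 4, 6, 9, 10, 12, 13}
… ∩ ⟦white⟧ = {2, 3, 4, 6, 9, 10, 12, 13} ∩ {1, 6, 7, 8, 13} = {6, 13}
So ⟦white scholar below 5⟧ = {6, 13}.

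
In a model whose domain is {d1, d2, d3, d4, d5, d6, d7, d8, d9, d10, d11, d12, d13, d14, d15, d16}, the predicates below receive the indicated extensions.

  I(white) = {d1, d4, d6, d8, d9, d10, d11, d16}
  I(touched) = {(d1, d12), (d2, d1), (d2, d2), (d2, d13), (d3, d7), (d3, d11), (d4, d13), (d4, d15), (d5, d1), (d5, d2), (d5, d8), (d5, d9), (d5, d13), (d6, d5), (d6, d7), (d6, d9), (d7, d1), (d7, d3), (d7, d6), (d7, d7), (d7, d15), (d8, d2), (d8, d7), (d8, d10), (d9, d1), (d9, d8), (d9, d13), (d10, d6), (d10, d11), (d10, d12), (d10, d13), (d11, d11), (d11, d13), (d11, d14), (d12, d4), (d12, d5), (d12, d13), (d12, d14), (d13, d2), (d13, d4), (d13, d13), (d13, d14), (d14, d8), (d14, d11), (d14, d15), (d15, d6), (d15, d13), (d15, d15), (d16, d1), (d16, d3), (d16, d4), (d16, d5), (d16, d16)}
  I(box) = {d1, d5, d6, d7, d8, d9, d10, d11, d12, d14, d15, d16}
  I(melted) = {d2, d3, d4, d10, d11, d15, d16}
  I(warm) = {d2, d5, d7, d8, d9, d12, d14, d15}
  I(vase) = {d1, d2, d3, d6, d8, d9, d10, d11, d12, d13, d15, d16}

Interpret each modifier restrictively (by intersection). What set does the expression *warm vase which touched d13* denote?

{d2, d9, d12, d15}

⟦which touched d13⟧ = {x : ⟨x, d13⟩ ∈ ⟦touched⟧} = {d2, d4, d5, d9, d10, d11, d12, d13, d15}
⟦vase⟧ = {d1, d2, d3, d6, d8, d9, d10, d11, d12, d13, d15, d16}
… ∩ ⟦which touched d13⟧ = {d1, d2, d3, d6, d8, d9, d10, d11, d12, d13, d15, d16} ∩ {d2, d4, d5, d9, d10, d11, d12, d13, d15} = {d2, d9, d10, d11, d12, d13, d15}
… ∩ ⟦warm⟧ = {d2, d9, d10, d11, d12, d13, d15} ∩ {d2, d5, d7, d8, d9, d12, d14, d15} = {d2, d9, d12, d15}
So ⟦warm vase which touched d13⟧ = {d2, d9, d12, d15}.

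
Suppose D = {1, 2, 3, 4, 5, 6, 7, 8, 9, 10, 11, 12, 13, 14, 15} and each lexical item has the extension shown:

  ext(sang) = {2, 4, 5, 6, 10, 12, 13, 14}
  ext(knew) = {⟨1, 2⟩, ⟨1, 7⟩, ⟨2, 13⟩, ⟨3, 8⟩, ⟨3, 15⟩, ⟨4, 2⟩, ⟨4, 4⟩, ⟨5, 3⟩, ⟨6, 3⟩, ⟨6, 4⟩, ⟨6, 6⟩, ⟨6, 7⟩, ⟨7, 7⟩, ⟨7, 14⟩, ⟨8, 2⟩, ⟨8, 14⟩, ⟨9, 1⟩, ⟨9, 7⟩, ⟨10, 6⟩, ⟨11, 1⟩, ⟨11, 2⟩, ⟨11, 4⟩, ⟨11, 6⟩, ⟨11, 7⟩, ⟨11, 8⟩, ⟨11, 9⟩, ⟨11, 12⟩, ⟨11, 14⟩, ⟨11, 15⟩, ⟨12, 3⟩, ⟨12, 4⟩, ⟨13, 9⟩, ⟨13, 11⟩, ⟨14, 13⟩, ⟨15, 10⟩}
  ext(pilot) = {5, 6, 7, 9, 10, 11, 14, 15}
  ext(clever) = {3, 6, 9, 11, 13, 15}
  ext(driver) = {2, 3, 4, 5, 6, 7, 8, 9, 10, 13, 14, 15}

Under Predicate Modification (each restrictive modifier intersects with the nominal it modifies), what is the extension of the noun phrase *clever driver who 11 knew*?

⟦who 11 knew⟧ = {x : ⟨11, x⟩ ∈ ⟦knew⟧} = {1, 2, 4, 6, 7, 8, 9, 12, 14, 15}
⟦driver⟧ = {2, 3, 4, 5, 6, 7, 8, 9, 10, 13, 14, 15}
… ∩ ⟦who 11 knew⟧ = {2, 3, 4, 5, 6, 7, 8, 9, 10, 13, 14, 15} ∩ {1, 2, 4, 6, 7, 8, 9, 12, 14, 15} = {2, 4, 6, 7, 8, 9, 14, 15}
… ∩ ⟦clever⟧ = {2, 4, 6, 7, 8, 9, 14, 15} ∩ {3, 6, 9, 11, 13, 15} = {6, 9, 15}
So ⟦clever driver who 11 knew⟧ = {6, 9, 15}.

{6, 9, 15}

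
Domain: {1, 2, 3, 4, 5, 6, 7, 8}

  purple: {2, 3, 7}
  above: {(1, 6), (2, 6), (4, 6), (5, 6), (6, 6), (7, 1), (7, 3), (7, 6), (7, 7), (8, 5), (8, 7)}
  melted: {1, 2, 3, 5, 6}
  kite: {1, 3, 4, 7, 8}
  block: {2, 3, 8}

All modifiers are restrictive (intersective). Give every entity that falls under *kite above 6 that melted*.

{1}

⟦above 6⟧ = {x : ⟨x, 6⟩ ∈ ⟦above⟧} = {1, 2, 4, 5, 6, 7}
⟦that melted⟧ = ⟦melted⟧ = {1, 2, 3, 5, 6}
⟦kite⟧ = {1, 3, 4, 7, 8}
… ∩ ⟦above 6⟧ = {1, 3, 4, 7, 8} ∩ {1, 2, 4, 5, 6, 7} = {1, 4, 7}
… ∩ ⟦that melted⟧ = {1, 4, 7} ∩ {1, 2, 3, 5, 6} = {1}
So ⟦kite above 6 that melted⟧ = {1}.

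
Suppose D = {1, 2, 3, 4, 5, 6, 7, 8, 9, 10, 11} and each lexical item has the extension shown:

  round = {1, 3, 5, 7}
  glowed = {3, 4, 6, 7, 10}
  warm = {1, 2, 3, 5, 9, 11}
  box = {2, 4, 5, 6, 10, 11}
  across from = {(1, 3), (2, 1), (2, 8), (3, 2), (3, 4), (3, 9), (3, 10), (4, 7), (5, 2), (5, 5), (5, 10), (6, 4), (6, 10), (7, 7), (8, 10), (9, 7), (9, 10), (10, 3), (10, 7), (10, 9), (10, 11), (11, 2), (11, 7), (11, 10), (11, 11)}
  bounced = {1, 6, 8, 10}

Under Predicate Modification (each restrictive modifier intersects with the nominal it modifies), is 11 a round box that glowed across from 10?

⟦that glowed⟧ = ⟦glowed⟧ = {3, 4, 6, 7, 10}
⟦across from 10⟧ = {x : ⟨x, 10⟩ ∈ ⟦across from⟧} = {3, 5, 6, 8, 9, 11}
⟦box⟧ = {2, 4, 5, 6, 10, 11}
… ∩ ⟦that glowed⟧ = {2, 4, 5, 6, 10, 11} ∩ {3, 4, 6, 7, 10} = {4, 6, 10}
… ∩ ⟦across from 10⟧ = {4, 6, 10} ∩ {3, 5, 6, 8, 9, 11} = {6}
… ∩ ⟦round⟧ = {6} ∩ {1, 3, 5, 7} = ∅
⟦round box that glowed across from 10⟧ = ∅; 11 ∉ this set.

no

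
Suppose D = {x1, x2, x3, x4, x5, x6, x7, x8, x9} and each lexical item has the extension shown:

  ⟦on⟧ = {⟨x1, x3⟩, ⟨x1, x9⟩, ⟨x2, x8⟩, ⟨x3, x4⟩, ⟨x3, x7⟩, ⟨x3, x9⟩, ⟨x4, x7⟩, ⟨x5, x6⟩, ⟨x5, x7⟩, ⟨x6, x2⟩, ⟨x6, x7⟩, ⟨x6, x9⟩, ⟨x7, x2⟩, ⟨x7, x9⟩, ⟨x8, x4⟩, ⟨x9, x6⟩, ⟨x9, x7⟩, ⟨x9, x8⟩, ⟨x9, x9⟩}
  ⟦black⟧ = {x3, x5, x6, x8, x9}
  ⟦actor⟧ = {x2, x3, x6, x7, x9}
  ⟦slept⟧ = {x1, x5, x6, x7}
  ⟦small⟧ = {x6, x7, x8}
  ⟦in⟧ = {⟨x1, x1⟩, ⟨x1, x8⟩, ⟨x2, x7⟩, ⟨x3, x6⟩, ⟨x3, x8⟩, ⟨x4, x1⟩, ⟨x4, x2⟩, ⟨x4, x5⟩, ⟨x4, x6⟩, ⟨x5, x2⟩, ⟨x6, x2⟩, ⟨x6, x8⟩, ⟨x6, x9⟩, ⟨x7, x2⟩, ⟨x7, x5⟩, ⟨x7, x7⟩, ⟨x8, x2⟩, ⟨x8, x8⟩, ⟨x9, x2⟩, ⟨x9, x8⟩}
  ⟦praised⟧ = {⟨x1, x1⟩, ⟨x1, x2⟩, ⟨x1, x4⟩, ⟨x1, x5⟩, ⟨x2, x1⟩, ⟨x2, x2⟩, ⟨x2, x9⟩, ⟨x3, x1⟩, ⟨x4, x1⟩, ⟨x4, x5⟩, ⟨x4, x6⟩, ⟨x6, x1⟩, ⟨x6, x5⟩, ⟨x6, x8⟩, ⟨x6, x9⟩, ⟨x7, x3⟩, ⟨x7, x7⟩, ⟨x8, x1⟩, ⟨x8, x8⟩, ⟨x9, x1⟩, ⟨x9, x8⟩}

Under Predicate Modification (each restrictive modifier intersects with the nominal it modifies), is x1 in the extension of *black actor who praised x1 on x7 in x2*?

⟦who praised x1⟧ = {x : ⟨x, x1⟩ ∈ ⟦praised⟧} = {x1, x2, x3, x4, x6, x8, x9}
⟦on x7⟧ = {x : ⟨x, x7⟩ ∈ ⟦on⟧} = {x3, x4, x5, x6, x9}
⟦in x2⟧ = {x : ⟨x, x2⟩ ∈ ⟦in⟧} = {x4, x5, x6, x7, x8, x9}
⟦actor⟧ = {x2, x3, x6, x7, x9}
… ∩ ⟦who praised x1⟧ = {x2, x3, x6, x7, x9} ∩ {x1, x2, x3, x4, x6, x8, x9} = {x2, x3, x6, x9}
… ∩ ⟦on x7⟧ = {x2, x3, x6, x9} ∩ {x3, x4, x5, x6, x9} = {x3, x6, x9}
… ∩ ⟦in x2⟧ = {x3, x6, x9} ∩ {x4, x5, x6, x7, x8, x9} = {x6, x9}
… ∩ ⟦black⟧ = {x6, x9} ∩ {x3, x5, x6, x8, x9} = {x6, x9}
⟦black actor who praised x1 on x7 in x2⟧ = {x6, x9}; x1 ∉ this set.

no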